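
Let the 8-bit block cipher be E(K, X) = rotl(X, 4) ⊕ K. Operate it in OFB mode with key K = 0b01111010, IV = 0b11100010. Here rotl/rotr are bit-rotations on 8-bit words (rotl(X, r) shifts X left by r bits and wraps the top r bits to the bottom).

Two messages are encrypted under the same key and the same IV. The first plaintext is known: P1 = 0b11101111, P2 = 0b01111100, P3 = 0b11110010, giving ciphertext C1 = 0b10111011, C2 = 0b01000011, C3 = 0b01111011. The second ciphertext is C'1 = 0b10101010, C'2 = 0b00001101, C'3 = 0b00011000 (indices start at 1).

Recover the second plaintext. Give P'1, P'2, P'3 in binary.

P'1 = 0b11111110, P'2 = 0b00110010, P'3 = 0b10010001

In OFB with a reused IV, both messages share the same keystream S_i, so C_i ⊕ C'_i = P_i ⊕ P'_i and thus P'_i = P_i ⊕ C_i ⊕ C'_i.
P'1: 0b11101111 ⊕ 0b10111011 ⊕ 0b10101010 = 0b11111110.
P'2: 0b01111100 ⊕ 0b01000011 ⊕ 0b00001101 = 0b00110010.
P'3: 0b11110010 ⊕ 0b01111011 ⊕ 0b00011000 = 0b10010001.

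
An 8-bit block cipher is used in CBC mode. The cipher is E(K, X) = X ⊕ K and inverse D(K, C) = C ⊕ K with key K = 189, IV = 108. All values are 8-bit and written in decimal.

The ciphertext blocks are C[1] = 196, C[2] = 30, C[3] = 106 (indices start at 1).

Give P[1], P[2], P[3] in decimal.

CBC decryption: P_i = D(K, C_i) ⊕ C_{i−1}, with C_{0} = IV.
P[1]: D(K, 196) = 121; 121 ⊕ 108 = 21.
P[2]: D(K, 30) = 163; 163 ⊕ 196 = 103.
P[3]: D(K, 106) = 215; 215 ⊕ 30 = 201.

P[1] = 21, P[2] = 103, P[3] = 201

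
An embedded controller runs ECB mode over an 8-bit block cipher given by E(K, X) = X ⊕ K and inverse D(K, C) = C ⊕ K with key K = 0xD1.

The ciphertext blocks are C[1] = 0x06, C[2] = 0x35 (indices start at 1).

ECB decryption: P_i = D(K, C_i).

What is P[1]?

P[1]: D(K, 0x06) = 0xD7.

P[1] = 0xD7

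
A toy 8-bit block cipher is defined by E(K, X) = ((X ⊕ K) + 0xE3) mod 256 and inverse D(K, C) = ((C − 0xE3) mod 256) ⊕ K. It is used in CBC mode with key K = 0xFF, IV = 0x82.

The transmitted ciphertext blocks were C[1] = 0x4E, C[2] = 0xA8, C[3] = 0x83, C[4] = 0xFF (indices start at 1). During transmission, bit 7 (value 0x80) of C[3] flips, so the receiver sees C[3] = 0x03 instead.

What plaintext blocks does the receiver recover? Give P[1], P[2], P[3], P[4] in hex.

CBC decryption: P_i = D(K, C_i) ⊕ C_{i−1}, with C_{0} = IV.
Only C[3] changed, to 0x03. In CBC, a change in C_i garbles P_i and flips the same bit in P_{i+1}. Decrypting the received ciphertext:
P[1]: D(K, 0x4E) = 0x94; 0x94 ⊕ 0x82 = 0x16.
P[2]: D(K, 0xA8) = 0x3A; 0x3A ⊕ 0x4E = 0x74.
P[3]: D(K, 0x03) = 0xDF; 0xDF ⊕ 0xA8 = 0x77.
P[4]: D(K, 0xFF) = 0xE3; 0xE3 ⊕ 0x03 = 0xE0.
Blocks that differ from the original plaintext: P[3], P[4].

P[1] = 0x16, P[2] = 0x74, P[3] = 0x77, P[4] = 0xE0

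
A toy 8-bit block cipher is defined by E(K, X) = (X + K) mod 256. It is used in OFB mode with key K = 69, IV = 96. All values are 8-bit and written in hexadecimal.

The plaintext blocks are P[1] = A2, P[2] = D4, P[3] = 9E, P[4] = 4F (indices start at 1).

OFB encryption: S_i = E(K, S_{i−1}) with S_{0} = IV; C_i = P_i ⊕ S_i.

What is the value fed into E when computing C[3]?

C[1]: S = E(K, 96) = FF; A2 ⊕ FF = 5D.
C[2]: S = E(K, FF) = 68; D4 ⊕ 68 = BC.
C[3]: S = E(K, 68) = D1; 9E ⊕ D1 = 4F.
So the input to E for block [3] is 68.

68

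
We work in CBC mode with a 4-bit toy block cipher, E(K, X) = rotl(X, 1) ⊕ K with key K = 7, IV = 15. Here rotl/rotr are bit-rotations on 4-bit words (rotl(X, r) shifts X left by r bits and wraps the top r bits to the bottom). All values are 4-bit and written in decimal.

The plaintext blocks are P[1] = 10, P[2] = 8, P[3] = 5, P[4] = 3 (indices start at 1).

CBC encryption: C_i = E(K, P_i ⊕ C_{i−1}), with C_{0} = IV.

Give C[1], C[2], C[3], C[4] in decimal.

C[1]: P[1] ⊕ 15 = 5; E(K, 5) = 13.
C[2]: P[2] ⊕ 13 = 5; E(K, 5) = 13.
C[3]: P[3] ⊕ 13 = 8; E(K, 8) = 6.
C[4]: P[4] ⊕ 6 = 5; E(K, 5) = 13.

C[1] = 13, C[2] = 13, C[3] = 6, C[4] = 13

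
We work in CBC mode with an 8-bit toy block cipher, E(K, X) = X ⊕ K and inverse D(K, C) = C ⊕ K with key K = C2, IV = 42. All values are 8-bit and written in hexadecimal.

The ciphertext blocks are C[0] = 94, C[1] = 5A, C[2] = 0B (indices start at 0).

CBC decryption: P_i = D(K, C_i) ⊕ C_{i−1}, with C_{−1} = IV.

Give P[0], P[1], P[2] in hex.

P[0]: D(K, 94) = 56; 56 ⊕ 42 = 14.
P[1]: D(K, 5A) = 98; 98 ⊕ 94 = 0C.
P[2]: D(K, 0B) = C9; C9 ⊕ 5A = 93.

P[0] = 14, P[1] = 0C, P[2] = 93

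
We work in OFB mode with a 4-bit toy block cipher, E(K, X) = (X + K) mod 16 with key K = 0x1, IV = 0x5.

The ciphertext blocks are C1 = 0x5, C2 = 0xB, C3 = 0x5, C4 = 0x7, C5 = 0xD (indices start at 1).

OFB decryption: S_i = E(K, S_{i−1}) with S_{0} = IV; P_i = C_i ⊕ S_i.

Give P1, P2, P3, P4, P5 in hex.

P1 = 0x3, P2 = 0xC, P3 = 0xD, P4 = 0xE, P5 = 0x7

P1: S = E(K, 0x5) = 0x6; 0x5 ⊕ 0x6 = 0x3.
P2: S = E(K, 0x6) = 0x7; 0xB ⊕ 0x7 = 0xC.
P3: S = E(K, 0x7) = 0x8; 0x5 ⊕ 0x8 = 0xD.
P4: S = E(K, 0x8) = 0x9; 0x7 ⊕ 0x9 = 0xE.
P5: S = E(K, 0x9) = 0xA; 0xD ⊕ 0xA = 0x7.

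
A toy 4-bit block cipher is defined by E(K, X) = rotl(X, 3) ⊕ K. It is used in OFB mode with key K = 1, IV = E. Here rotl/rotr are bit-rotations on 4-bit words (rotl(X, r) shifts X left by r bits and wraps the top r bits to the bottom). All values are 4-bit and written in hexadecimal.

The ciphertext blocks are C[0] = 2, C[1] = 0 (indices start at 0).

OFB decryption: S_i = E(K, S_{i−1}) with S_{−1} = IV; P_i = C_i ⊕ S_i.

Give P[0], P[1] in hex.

P[0]: S = E(K, E) = 6; 2 ⊕ 6 = 4.
P[1]: S = E(K, 6) = 2; 0 ⊕ 2 = 2.

P[0] = 4, P[1] = 2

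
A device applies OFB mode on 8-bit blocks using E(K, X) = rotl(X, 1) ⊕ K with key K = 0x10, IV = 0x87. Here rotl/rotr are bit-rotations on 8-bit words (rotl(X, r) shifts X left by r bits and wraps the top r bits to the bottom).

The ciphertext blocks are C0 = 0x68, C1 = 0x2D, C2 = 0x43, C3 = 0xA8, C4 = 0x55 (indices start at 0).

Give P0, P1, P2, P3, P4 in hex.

OFB decryption: S_i = E(K, S_{i−1}) with S_{−1} = IV; P_i = C_i ⊕ S_i.
P0: S = E(K, 0x87) = 0x1F; 0x68 ⊕ 0x1F = 0x77.
P1: S = E(K, 0x1F) = 0x2E; 0x2D ⊕ 0x2E = 0x03.
P2: S = E(K, 0x2E) = 0x4C; 0x43 ⊕ 0x4C = 0x0F.
P3: S = E(K, 0x4C) = 0x88; 0xA8 ⊕ 0x88 = 0x20.
P4: S = E(K, 0x88) = 0x01; 0x55 ⊕ 0x01 = 0x54.

P0 = 0x77, P1 = 0x03, P2 = 0x0F, P3 = 0x20, P4 = 0x54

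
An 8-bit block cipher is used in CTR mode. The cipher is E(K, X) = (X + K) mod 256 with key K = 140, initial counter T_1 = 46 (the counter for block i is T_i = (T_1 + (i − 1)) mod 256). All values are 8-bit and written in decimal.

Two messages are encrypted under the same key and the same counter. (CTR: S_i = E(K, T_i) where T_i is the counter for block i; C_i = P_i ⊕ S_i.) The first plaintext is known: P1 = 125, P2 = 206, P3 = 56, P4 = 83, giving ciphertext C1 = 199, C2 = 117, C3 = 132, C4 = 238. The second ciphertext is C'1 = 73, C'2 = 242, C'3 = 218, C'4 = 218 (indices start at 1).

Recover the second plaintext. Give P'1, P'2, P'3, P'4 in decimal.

P'1 = 243, P'2 = 73, P'3 = 102, P'4 = 103

In CTR with a reused counter, both messages share the same keystream S_i, so C_i ⊕ C'_i = P_i ⊕ P'_i and thus P'_i = P_i ⊕ C_i ⊕ C'_i.
P'1: 125 ⊕ 199 ⊕ 73 = 243.
P'2: 206 ⊕ 117 ⊕ 242 = 73.
P'3: 56 ⊕ 132 ⊕ 218 = 102.
P'4: 83 ⊕ 238 ⊕ 218 = 103.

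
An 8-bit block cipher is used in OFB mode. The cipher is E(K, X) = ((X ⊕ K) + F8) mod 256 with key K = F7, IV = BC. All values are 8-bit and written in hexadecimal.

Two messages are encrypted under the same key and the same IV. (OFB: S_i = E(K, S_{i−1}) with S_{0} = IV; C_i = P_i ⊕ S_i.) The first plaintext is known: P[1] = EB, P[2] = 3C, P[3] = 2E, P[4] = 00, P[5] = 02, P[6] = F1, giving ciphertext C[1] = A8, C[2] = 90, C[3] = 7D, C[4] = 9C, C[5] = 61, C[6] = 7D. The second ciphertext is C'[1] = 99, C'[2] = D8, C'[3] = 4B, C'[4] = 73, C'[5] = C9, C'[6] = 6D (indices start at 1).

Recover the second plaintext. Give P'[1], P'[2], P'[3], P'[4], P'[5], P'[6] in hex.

P'[1] = DA, P'[2] = 74, P'[3] = 18, P'[4] = EF, P'[5] = AA, P'[6] = E1

In OFB with a reused IV, both messages share the same keystream S_i, so C_i ⊕ C'_i = P_i ⊕ P'_i and thus P'_i = P_i ⊕ C_i ⊕ C'_i.
P'[1]: EB ⊕ A8 ⊕ 99 = DA.
P'[2]: 3C ⊕ 90 ⊕ D8 = 74.
P'[3]: 2E ⊕ 7D ⊕ 4B = 18.
P'[4]: 00 ⊕ 9C ⊕ 73 = EF.
P'[5]: 02 ⊕ 61 ⊕ C9 = AA.
P'[6]: F1 ⊕ 7D ⊕ 6D = E1.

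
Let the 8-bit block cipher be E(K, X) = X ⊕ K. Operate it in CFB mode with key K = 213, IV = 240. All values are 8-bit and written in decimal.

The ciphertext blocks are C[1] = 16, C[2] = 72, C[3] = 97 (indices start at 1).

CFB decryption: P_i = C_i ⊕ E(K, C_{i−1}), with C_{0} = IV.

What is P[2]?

P[2] = 141

P[2]: E(K, 16) = 197; 72 ⊕ 197 = 141.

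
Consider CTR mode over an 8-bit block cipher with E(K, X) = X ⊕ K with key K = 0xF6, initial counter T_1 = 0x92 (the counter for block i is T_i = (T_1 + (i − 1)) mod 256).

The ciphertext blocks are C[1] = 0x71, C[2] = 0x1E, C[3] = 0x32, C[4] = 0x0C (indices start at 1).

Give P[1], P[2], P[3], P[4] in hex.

CTR decryption: S_i = E(K, T_i) where T_i is the counter for block i; P_i = C_i ⊕ S_i.
P[1]: T = 0x92, S = E(K, T) = 0x64; 0x71 ⊕ 0x64 = 0x15.
P[2]: T = 0x93, S = E(K, T) = 0x65; 0x1E ⊕ 0x65 = 0x7B.
P[3]: T = 0x94, S = E(K, T) = 0x62; 0x32 ⊕ 0x62 = 0x50.
P[4]: T = 0x95, S = E(K, T) = 0x63; 0x0C ⊕ 0x63 = 0x6F.

P[1] = 0x15, P[2] = 0x7B, P[3] = 0x50, P[4] = 0x6F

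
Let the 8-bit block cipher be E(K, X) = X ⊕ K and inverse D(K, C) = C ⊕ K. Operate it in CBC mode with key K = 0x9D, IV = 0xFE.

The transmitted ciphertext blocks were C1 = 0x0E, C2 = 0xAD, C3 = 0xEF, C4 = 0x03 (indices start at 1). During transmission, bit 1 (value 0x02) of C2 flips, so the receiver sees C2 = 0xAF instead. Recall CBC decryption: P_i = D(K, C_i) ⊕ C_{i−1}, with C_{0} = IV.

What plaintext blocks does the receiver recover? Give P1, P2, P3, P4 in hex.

Only C2 changed, to 0xAF. In CBC, a change in C_i garbles P_i and flips the same bit in P_{i+1}. Decrypting the received ciphertext:
P1: D(K, 0x0E) = 0x93; 0x93 ⊕ 0xFE = 0x6D.
P2: D(K, 0xAF) = 0x32; 0x32 ⊕ 0x0E = 0x3C.
P3: D(K, 0xEF) = 0x72; 0x72 ⊕ 0xAF = 0xDD.
P4: D(K, 0x03) = 0x9E; 0x9E ⊕ 0xEF = 0x71.
Blocks that differ from the original plaintext: P2, P3.

P1 = 0x6D, P2 = 0x3C, P3 = 0xDD, P4 = 0x71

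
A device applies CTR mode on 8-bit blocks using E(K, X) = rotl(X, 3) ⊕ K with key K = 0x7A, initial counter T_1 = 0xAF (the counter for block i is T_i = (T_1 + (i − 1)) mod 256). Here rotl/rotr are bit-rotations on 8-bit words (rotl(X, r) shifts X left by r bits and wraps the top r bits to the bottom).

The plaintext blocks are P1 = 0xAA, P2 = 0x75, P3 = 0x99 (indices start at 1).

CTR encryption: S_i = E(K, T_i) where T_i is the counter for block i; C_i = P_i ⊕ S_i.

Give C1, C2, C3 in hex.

C1: T = 0xAF, S = E(K, T) = 0x07; 0xAA ⊕ 0x07 = 0xAD.
C2: T = 0xB0, S = E(K, T) = 0xFF; 0x75 ⊕ 0xFF = 0x8A.
C3: T = 0xB1, S = E(K, T) = 0xF7; 0x99 ⊕ 0xF7 = 0x6E.

C1 = 0xAD, C2 = 0x8A, C3 = 0x6E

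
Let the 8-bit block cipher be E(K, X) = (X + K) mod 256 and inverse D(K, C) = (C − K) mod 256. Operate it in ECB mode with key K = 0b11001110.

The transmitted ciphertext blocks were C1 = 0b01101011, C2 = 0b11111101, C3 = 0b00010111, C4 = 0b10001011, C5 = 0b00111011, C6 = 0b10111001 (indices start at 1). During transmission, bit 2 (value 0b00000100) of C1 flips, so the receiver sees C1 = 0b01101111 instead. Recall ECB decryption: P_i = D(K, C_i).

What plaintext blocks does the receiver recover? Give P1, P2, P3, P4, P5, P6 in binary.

Only C1 changed, to 0b01101111. In ECB, a change in C_i affects only P_i. Decrypting the received ciphertext:
P1: D(K, 0b01101111) = 0b10100001.
P2: D(K, 0b11111101) = 0b00101111.
P3: D(K, 0b00010111) = 0b01001001.
P4: D(K, 0b10001011) = 0b10111101.
P5: D(K, 0b00111011) = 0b01101101.
P6: D(K, 0b10111001) = 0b11101011.
Blocks that differ from the original plaintext: P1.

P1 = 0b10100001, P2 = 0b00101111, P3 = 0b01001001, P4 = 0b10111101, P5 = 0b01101101, P6 = 0b11101011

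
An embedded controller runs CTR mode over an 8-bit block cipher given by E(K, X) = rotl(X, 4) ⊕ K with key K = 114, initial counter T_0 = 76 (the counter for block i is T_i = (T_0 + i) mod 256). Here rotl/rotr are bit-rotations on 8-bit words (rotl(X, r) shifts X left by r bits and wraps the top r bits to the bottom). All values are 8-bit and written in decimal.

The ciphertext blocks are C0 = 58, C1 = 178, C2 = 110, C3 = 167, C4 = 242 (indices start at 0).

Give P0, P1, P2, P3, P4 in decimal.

CTR decryption: S_i = E(K, T_i) where T_i is the counter for block i; P_i = C_i ⊕ S_i.
P0: T = 76, S = E(K, T) = 182; 58 ⊕ 182 = 140.
P1: T = 77, S = E(K, T) = 166; 178 ⊕ 166 = 20.
P2: T = 78, S = E(K, T) = 150; 110 ⊕ 150 = 248.
P3: T = 79, S = E(K, T) = 134; 167 ⊕ 134 = 33.
P4: T = 80, S = E(K, T) = 119; 242 ⊕ 119 = 133.

P0 = 140, P1 = 20, P2 = 248, P3 = 33, P4 = 133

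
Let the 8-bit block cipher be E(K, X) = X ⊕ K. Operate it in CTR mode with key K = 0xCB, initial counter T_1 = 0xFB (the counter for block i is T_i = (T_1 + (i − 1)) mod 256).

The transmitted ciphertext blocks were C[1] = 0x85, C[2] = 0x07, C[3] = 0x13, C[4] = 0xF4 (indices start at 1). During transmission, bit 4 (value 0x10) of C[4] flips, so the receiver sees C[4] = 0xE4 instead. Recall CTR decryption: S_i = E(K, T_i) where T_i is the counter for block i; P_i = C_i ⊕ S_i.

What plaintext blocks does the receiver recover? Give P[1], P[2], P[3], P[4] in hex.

P[1] = 0xB5, P[2] = 0x30, P[3] = 0x25, P[4] = 0xD1

Only C[4] changed, to 0xE4. In CTR, a change in C_i flips the same bit in P_i only; the keystream is unaffected. Decrypting the received ciphertext:
P[1]: T = 0xFB, S = E(K, T) = 0x30; 0x85 ⊕ 0x30 = 0xB5.
P[2]: T = 0xFC, S = E(K, T) = 0x37; 0x07 ⊕ 0x37 = 0x30.
P[3]: T = 0xFD, S = E(K, T) = 0x36; 0x13 ⊕ 0x36 = 0x25.
P[4]: T = 0xFE, S = E(K, T) = 0x35; 0xE4 ⊕ 0x35 = 0xD1.
Blocks that differ from the original plaintext: P[4].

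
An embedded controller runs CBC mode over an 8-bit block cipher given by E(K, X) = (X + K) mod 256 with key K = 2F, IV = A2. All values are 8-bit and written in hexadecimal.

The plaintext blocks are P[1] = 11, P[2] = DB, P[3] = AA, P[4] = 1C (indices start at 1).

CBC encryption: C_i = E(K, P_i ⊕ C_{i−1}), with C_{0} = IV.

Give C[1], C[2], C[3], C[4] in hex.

C[1] = E2, C[2] = 68, C[3] = F1, C[4] = 1C

C[1]: P[1] ⊕ A2 = B3; E(K, B3) = E2.
C[2]: P[2] ⊕ E2 = 39; E(K, 39) = 68.
C[3]: P[3] ⊕ 68 = C2; E(K, C2) = F1.
C[4]: P[4] ⊕ F1 = ED; E(K, ED) = 1C.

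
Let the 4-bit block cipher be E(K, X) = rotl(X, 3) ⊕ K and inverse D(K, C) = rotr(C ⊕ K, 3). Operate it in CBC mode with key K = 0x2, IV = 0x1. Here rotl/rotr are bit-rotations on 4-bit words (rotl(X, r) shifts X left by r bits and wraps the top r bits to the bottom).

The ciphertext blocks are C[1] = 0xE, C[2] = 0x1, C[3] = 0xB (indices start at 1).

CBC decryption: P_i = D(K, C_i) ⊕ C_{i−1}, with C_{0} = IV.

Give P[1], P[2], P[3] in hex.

P[1] = 0x8, P[2] = 0x8, P[3] = 0x2

P[1]: D(K, 0xE) = 0x9; 0x9 ⊕ 0x1 = 0x8.
P[2]: D(K, 0x1) = 0x6; 0x6 ⊕ 0xE = 0x8.
P[3]: D(K, 0xB) = 0x3; 0x3 ⊕ 0x1 = 0x2.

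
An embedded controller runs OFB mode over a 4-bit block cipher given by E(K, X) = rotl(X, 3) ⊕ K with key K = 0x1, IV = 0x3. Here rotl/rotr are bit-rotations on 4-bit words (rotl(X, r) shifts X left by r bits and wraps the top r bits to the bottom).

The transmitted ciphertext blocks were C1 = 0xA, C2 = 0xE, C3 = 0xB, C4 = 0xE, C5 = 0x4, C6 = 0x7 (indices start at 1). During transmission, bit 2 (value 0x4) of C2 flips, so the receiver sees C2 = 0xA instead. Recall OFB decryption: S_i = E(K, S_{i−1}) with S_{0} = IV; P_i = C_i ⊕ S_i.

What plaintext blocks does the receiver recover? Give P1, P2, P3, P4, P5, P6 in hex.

Only C2 changed, to 0xA. In OFB, a change in C_i flips the same bit in P_i only; the keystream is unaffected. Decrypting the received ciphertext:
P1: S = E(K, 0x3) = 0x8; 0xA ⊕ 0x8 = 0x2.
P2: S = E(K, 0x8) = 0x5; 0xA ⊕ 0x5 = 0xF.
P3: S = E(K, 0x5) = 0xB; 0xB ⊕ 0xB = 0x0.
P4: S = E(K, 0xB) = 0xC; 0xE ⊕ 0xC = 0x2.
P5: S = E(K, 0xC) = 0x7; 0x4 ⊕ 0x7 = 0x3.
P6: S = E(K, 0x7) = 0xA; 0x7 ⊕ 0xA = 0xD.
Blocks that differ from the original plaintext: P2.

P1 = 0x2, P2 = 0xF, P3 = 0x0, P4 = 0x2, P5 = 0x3, P6 = 0xD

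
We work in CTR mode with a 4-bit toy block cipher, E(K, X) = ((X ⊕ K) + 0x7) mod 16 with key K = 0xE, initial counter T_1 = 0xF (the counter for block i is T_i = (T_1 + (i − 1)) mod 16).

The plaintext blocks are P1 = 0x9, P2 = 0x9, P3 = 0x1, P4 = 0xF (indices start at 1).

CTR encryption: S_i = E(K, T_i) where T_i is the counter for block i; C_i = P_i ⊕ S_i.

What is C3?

C3 = 0x7

C1: T = 0xF, S = E(K, T) = 0x8; 0x9 ⊕ 0x8 = 0x1.
C2: T = 0x0, S = E(K, T) = 0x5; 0x9 ⊕ 0x5 = 0xC.
C3: T = 0x1, S = E(K, T) = 0x6; 0x1 ⊕ 0x6 = 0x7.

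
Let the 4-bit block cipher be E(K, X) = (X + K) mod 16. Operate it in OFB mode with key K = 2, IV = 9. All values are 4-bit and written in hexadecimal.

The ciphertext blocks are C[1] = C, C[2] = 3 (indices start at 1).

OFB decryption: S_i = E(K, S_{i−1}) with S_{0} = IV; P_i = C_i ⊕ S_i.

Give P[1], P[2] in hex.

P[1] = 7, P[2] = E

P[1]: S = E(K, 9) = B; C ⊕ B = 7.
P[2]: S = E(K, B) = D; 3 ⊕ D = E.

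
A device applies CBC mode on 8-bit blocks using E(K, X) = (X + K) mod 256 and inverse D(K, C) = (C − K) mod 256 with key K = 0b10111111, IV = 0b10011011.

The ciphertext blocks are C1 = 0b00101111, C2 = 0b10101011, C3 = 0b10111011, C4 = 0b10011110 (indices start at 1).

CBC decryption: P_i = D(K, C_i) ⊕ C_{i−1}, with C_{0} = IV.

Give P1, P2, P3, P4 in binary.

P1: D(K, 0b00101111) = 0b01110000; 0b01110000 ⊕ 0b10011011 = 0b11101011.
P2: D(K, 0b10101011) = 0b11101100; 0b11101100 ⊕ 0b00101111 = 0b11000011.
P3: D(K, 0b10111011) = 0b11111100; 0b11111100 ⊕ 0b10101011 = 0b01010111.
P4: D(K, 0b10011110) = 0b11011111; 0b11011111 ⊕ 0b10111011 = 0b01100100.

P1 = 0b11101011, P2 = 0b11000011, P3 = 0b01010111, P4 = 0b01100100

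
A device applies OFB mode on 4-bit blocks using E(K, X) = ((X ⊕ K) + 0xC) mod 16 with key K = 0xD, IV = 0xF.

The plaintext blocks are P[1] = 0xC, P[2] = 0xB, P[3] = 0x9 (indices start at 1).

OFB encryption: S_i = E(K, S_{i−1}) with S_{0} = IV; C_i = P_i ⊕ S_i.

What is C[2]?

C[2] = 0x4

C[1]: S = E(K, 0xF) = 0xE; 0xC ⊕ 0xE = 0x2.
C[2]: S = E(K, 0xE) = 0xF; 0xB ⊕ 0xF = 0x4.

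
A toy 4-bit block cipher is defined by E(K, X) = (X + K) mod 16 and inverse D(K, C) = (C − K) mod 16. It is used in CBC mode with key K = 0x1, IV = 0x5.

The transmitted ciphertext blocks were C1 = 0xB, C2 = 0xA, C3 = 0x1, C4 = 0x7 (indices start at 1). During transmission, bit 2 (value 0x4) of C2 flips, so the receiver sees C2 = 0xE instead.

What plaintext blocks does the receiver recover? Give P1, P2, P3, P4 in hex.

CBC decryption: P_i = D(K, C_i) ⊕ C_{i−1}, with C_{0} = IV.
Only C2 changed, to 0xE. In CBC, a change in C_i garbles P_i and flips the same bit in P_{i+1}. Decrypting the received ciphertext:
P1: D(K, 0xB) = 0xA; 0xA ⊕ 0x5 = 0xF.
P2: D(K, 0xE) = 0xD; 0xD ⊕ 0xB = 0x6.
P3: D(K, 0x1) = 0x0; 0x0 ⊕ 0xE = 0xE.
P4: D(K, 0x7) = 0x6; 0x6 ⊕ 0x1 = 0x7.
Blocks that differ from the original plaintext: P2, P3.

P1 = 0xF, P2 = 0x6, P3 = 0xE, P4 = 0x7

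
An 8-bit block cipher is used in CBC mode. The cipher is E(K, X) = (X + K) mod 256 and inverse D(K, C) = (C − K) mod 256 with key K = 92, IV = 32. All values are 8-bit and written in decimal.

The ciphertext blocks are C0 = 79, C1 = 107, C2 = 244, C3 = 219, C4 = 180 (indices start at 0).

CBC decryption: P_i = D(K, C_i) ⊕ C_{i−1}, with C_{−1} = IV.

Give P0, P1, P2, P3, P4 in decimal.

P0 = 211, P1 = 64, P2 = 243, P3 = 139, P4 = 131

P0: D(K, 79) = 243; 243 ⊕ 32 = 211.
P1: D(K, 107) = 15; 15 ⊕ 79 = 64.
P2: D(K, 244) = 152; 152 ⊕ 107 = 243.
P3: D(K, 219) = 127; 127 ⊕ 244 = 139.
P4: D(K, 180) = 88; 88 ⊕ 219 = 131.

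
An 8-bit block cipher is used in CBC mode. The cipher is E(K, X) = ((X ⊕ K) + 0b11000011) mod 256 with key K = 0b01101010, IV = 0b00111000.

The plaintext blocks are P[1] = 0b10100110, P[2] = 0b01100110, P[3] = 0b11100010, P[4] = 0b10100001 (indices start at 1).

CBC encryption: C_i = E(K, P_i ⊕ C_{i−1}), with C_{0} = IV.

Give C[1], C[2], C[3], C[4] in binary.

C[1] = 0b10110111, C[2] = 0b01111110, C[3] = 0b10111001, C[4] = 0b00110101

C[1]: P[1] ⊕ 0b00111000 = 0b10011110; E(K, 0b10011110) = 0b10110111.
C[2]: P[2] ⊕ 0b10110111 = 0b11010001; E(K, 0b11010001) = 0b01111110.
C[3]: P[3] ⊕ 0b01111110 = 0b10011100; E(K, 0b10011100) = 0b10111001.
C[4]: P[4] ⊕ 0b10111001 = 0b00011000; E(K, 0b00011000) = 0b00110101.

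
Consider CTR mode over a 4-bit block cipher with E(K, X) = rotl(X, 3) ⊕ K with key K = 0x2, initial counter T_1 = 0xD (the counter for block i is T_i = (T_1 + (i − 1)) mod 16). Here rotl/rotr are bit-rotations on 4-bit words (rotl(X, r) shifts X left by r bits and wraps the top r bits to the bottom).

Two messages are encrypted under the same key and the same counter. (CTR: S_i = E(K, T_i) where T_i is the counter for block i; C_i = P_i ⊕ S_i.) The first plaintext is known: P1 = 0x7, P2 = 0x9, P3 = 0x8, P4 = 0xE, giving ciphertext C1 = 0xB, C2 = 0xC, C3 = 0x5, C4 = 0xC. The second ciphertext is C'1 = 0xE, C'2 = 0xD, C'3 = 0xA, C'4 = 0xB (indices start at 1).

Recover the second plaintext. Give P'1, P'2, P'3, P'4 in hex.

P'1 = 0x2, P'2 = 0x8, P'3 = 0x7, P'4 = 0x9

In CTR with a reused counter, both messages share the same keystream S_i, so C_i ⊕ C'_i = P_i ⊕ P'_i and thus P'_i = P_i ⊕ C_i ⊕ C'_i.
P'1: 0x7 ⊕ 0xB ⊕ 0xE = 0x2.
P'2: 0x9 ⊕ 0xC ⊕ 0xD = 0x8.
P'3: 0x8 ⊕ 0x5 ⊕ 0xA = 0x7.
P'4: 0xE ⊕ 0xC ⊕ 0xB = 0x9.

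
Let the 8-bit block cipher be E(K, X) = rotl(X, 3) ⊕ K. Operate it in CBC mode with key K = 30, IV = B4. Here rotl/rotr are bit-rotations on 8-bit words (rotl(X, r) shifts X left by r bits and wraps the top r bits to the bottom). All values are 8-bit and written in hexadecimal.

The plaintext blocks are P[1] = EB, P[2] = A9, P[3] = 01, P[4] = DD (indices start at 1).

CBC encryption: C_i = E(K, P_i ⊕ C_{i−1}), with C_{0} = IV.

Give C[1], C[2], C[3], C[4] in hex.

C[1] = CA, C[2] = 2B, C[3] = 61, C[4] = D5

C[1]: P[1] ⊕ B4 = 5F; E(K, 5F) = CA.
C[2]: P[2] ⊕ CA = 63; E(K, 63) = 2B.
C[3]: P[3] ⊕ 2B = 2A; E(K, 2A) = 61.
C[4]: P[4] ⊕ 61 = BC; E(K, BC) = D5.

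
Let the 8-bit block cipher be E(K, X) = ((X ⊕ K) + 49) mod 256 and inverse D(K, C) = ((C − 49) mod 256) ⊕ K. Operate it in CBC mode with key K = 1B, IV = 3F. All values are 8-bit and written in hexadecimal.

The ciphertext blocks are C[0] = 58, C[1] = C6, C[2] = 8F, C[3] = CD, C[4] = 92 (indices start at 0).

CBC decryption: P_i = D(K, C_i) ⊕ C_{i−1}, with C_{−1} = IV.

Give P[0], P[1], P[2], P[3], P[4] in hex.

P[0] = 2B, P[1] = 3E, P[2] = 9B, P[3] = 10, P[4] = 9F

P[0]: D(K, 58) = 14; 14 ⊕ 3F = 2B.
P[1]: D(K, C6) = 66; 66 ⊕ 58 = 3E.
P[2]: D(K, 8F) = 5D; 5D ⊕ C6 = 9B.
P[3]: D(K, CD) = 9F; 9F ⊕ 8F = 10.
P[4]: D(K, 92) = 52; 52 ⊕ CD = 9F.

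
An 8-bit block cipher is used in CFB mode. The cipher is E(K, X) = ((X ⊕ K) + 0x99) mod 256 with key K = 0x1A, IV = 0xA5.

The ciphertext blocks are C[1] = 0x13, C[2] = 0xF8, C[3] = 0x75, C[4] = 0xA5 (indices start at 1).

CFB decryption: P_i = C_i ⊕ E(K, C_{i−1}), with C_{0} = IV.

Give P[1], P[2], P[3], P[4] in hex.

P[1]: E(K, 0xA5) = 0x58; 0x13 ⊕ 0x58 = 0x4B.
P[2]: E(K, 0x13) = 0xA2; 0xF8 ⊕ 0xA2 = 0x5A.
P[3]: E(K, 0xF8) = 0x7B; 0x75 ⊕ 0x7B = 0x0E.
P[4]: E(K, 0x75) = 0x08; 0xA5 ⊕ 0x08 = 0xAD.

P[1] = 0x4B, P[2] = 0x5A, P[3] = 0x0E, P[4] = 0xAD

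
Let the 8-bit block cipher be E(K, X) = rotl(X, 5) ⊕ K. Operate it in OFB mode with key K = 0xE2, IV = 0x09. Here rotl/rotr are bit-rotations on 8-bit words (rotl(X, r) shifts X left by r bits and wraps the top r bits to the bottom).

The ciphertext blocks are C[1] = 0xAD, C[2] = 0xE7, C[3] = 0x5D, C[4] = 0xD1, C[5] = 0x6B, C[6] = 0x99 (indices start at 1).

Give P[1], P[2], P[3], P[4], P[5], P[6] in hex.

P[1] = 0x6E, P[2] = 0x7D, P[3] = 0xEC, P[4] = 0x05, P[5] = 0x13, P[6] = 0x74

OFB decryption: S_i = E(K, S_{i−1}) with S_{0} = IV; P_i = C_i ⊕ S_i.
P[1]: S = E(K, 0x09) = 0xC3; 0xAD ⊕ 0xC3 = 0x6E.
P[2]: S = E(K, 0xC3) = 0x9A; 0xE7 ⊕ 0x9A = 0x7D.
P[3]: S = E(K, 0x9A) = 0xB1; 0x5D ⊕ 0xB1 = 0xEC.
P[4]: S = E(K, 0xB1) = 0xD4; 0xD1 ⊕ 0xD4 = 0x05.
P[5]: S = E(K, 0xD4) = 0x78; 0x6B ⊕ 0x78 = 0x13.
P[6]: S = E(K, 0x78) = 0xED; 0x99 ⊕ 0xED = 0x74.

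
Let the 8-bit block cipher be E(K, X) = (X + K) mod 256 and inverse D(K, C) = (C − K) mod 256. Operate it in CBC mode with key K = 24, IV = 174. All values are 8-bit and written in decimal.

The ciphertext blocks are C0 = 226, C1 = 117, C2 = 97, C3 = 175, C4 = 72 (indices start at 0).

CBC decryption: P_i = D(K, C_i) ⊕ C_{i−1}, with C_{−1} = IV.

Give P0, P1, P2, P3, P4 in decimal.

P0: D(K, 226) = 202; 202 ⊕ 174 = 100.
P1: D(K, 117) = 93; 93 ⊕ 226 = 191.
P2: D(K, 97) = 73; 73 ⊕ 117 = 60.
P3: D(K, 175) = 151; 151 ⊕ 97 = 246.
P4: D(K, 72) = 48; 48 ⊕ 175 = 159.

P0 = 100, P1 = 191, P2 = 60, P3 = 246, P4 = 159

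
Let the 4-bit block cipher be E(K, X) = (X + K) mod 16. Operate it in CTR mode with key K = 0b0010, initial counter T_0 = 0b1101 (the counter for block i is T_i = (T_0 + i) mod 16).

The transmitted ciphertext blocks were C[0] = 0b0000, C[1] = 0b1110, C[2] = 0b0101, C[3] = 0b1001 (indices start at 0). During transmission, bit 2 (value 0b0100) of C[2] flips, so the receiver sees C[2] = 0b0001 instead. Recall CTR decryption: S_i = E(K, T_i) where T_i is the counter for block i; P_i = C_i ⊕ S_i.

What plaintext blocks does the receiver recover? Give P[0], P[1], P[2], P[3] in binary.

P[0] = 0b1111, P[1] = 0b1110, P[2] = 0b0000, P[3] = 0b1011

Only C[2] changed, to 0b0001. In CTR, a change in C_i flips the same bit in P_i only; the keystream is unaffected. Decrypting the received ciphertext:
P[0]: T = 0b1101, S = E(K, T) = 0b1111; 0b0000 ⊕ 0b1111 = 0b1111.
P[1]: T = 0b1110, S = E(K, T) = 0b0000; 0b1110 ⊕ 0b0000 = 0b1110.
P[2]: T = 0b1111, S = E(K, T) = 0b0001; 0b0001 ⊕ 0b0001 = 0b0000.
P[3]: T = 0b0000, S = E(K, T) = 0b0010; 0b1001 ⊕ 0b0010 = 0b1011.
Blocks that differ from the original plaintext: P[2].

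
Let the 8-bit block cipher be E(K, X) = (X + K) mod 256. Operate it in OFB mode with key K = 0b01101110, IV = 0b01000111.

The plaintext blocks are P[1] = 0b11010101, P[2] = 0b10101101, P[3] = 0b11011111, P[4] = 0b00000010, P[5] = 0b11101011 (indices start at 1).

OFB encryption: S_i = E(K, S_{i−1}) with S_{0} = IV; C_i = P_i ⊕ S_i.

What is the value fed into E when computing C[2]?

0b10110101

C[1]: S = E(K, 0b01000111) = 0b10110101; 0b11010101 ⊕ 0b10110101 = 0b01100000.
C[2]: S = E(K, 0b10110101) = 0b00100011; 0b10101101 ⊕ 0b00100011 = 0b10001110.
So the input to E for block [2] is 0b10110101.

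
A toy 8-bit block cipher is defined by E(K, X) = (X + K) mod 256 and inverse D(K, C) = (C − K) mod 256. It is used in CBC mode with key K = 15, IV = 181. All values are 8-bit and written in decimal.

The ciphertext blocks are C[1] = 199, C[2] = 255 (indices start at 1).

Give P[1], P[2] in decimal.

P[1] = 13, P[2] = 55

CBC decryption: P_i = D(K, C_i) ⊕ C_{i−1}, with C_{0} = IV.
P[1]: D(K, 199) = 184; 184 ⊕ 181 = 13.
P[2]: D(K, 255) = 240; 240 ⊕ 199 = 55.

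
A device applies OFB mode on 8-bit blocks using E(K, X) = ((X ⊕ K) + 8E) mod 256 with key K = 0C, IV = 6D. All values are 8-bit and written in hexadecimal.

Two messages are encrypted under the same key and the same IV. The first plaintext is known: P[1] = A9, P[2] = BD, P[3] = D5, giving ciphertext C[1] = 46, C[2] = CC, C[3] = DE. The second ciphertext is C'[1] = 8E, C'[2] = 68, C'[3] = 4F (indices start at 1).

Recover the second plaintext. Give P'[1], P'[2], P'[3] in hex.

P'[1] = 61, P'[2] = 19, P'[3] = 44

In OFB with a reused IV, both messages share the same keystream S_i, so C_i ⊕ C'_i = P_i ⊕ P'_i and thus P'_i = P_i ⊕ C_i ⊕ C'_i.
P'[1]: A9 ⊕ 46 ⊕ 8E = 61.
P'[2]: BD ⊕ CC ⊕ 68 = 19.
P'[3]: D5 ⊕ DE ⊕ 4F = 44.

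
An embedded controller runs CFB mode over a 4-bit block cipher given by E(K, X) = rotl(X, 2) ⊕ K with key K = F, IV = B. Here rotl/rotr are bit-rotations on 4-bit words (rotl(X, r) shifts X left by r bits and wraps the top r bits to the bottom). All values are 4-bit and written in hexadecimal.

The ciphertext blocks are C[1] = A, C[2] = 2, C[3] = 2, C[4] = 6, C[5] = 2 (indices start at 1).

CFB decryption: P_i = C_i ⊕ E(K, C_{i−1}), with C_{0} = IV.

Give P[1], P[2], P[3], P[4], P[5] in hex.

P[1] = B, P[2] = 7, P[3] = 5, P[4] = 1, P[5] = 4

P[1]: E(K, B) = 1; A ⊕ 1 = B.
P[2]: E(K, A) = 5; 2 ⊕ 5 = 7.
P[3]: E(K, 2) = 7; 2 ⊕ 7 = 5.
P[4]: E(K, 2) = 7; 6 ⊕ 7 = 1.
P[5]: E(K, 6) = 6; 2 ⊕ 6 = 4.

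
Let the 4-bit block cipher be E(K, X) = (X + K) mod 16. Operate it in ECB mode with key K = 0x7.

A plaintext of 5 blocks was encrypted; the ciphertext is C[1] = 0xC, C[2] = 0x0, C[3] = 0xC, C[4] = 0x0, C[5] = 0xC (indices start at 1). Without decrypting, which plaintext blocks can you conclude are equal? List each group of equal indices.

P[1] = P[3] = P[5]; P[2] = P[4]

ECB encrypts each block independently with the same key, so equal ciphertext blocks imply equal plaintext blocks.
C[1] = C[3] = C[5] = 0xC, so P[1] = P[3] = P[5].
C[2] = C[4] = 0x0, so P[2] = P[4].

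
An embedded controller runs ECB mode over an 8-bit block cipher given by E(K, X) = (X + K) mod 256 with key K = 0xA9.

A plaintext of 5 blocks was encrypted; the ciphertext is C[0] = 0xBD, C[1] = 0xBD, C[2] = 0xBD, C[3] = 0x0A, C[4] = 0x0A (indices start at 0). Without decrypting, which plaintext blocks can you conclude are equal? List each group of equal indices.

P[0] = P[1] = P[2]; P[3] = P[4]

ECB encrypts each block independently with the same key, so equal ciphertext blocks imply equal plaintext blocks.
C[0] = C[1] = C[2] = 0xBD, so P[0] = P[1] = P[2].
C[3] = C[4] = 0x0A, so P[3] = P[4].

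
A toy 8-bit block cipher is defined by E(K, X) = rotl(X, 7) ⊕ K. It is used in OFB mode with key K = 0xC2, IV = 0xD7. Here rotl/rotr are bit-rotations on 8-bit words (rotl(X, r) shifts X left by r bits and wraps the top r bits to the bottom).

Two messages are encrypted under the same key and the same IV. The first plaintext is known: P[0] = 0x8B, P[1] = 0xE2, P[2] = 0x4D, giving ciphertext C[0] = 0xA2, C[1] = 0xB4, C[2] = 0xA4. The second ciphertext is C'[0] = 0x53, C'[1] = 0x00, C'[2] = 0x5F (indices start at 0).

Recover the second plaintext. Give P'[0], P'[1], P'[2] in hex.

In OFB with a reused IV, both messages share the same keystream S_i, so C_i ⊕ C'_i = P_i ⊕ P'_i and thus P'_i = P_i ⊕ C_i ⊕ C'_i.
P'[0]: 0x8B ⊕ 0xA2 ⊕ 0x53 = 0x7A.
P'[1]: 0xE2 ⊕ 0xB4 ⊕ 0x00 = 0x56.
P'[2]: 0x4D ⊕ 0xA4 ⊕ 0x5F = 0xB6.

P'[0] = 0x7A, P'[1] = 0x56, P'[2] = 0xB6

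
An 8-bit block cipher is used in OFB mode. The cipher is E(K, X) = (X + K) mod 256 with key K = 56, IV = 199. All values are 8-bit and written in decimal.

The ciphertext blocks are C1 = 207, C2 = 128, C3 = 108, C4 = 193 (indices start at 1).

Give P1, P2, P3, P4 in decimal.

OFB decryption: S_i = E(K, S_{i−1}) with S_{0} = IV; P_i = C_i ⊕ S_i.
P1: S = E(K, 199) = 255; 207 ⊕ 255 = 48.
P2: S = E(K, 255) = 55; 128 ⊕ 55 = 183.
P3: S = E(K, 55) = 111; 108 ⊕ 111 = 3.
P4: S = E(K, 111) = 167; 193 ⊕ 167 = 102.

P1 = 48, P2 = 183, P3 = 3, P4 = 102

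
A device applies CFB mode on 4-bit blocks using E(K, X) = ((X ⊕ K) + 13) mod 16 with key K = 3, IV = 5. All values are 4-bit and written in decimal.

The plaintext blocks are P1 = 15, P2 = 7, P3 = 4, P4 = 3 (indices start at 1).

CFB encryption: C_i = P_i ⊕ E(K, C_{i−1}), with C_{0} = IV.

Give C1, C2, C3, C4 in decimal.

C1: E(K, 5) = 3; 15 ⊕ 3 = 12.
C2: E(K, 12) = 12; 7 ⊕ 12 = 11.
C3: E(K, 11) = 5; 4 ⊕ 5 = 1.
C4: E(K, 1) = 15; 3 ⊕ 15 = 12.

C1 = 12, C2 = 11, C3 = 1, C4 = 12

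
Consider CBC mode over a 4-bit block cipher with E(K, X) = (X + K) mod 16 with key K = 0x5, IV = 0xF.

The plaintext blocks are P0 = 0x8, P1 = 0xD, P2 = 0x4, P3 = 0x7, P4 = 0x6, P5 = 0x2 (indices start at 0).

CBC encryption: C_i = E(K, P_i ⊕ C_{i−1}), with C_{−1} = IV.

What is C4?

C0: P0 ⊕ 0xF = 0x7; E(K, 0x7) = 0xC.
C1: P1 ⊕ 0xC = 0x1; E(K, 0x1) = 0x6.
C2: P2 ⊕ 0x6 = 0x2; E(K, 0x2) = 0x7.
C3: P3 ⊕ 0x7 = 0x0; E(K, 0x0) = 0x5.
C4: P4 ⊕ 0x5 = 0x3; E(K, 0x3) = 0x8.

C4 = 0x8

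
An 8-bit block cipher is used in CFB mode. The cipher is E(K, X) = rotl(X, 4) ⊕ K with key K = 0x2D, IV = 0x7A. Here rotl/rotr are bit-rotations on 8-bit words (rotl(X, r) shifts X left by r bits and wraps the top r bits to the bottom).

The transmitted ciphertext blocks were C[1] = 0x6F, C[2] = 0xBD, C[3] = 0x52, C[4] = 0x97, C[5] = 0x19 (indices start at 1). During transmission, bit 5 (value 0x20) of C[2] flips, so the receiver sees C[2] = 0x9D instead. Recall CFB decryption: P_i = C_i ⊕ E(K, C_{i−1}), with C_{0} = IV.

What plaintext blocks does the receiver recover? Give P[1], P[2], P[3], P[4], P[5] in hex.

P[1] = 0xE5, P[2] = 0x46, P[3] = 0xA6, P[4] = 0x9F, P[5] = 0x4D

Only C[2] changed, to 0x9D. In CFB, a change in C_i flips the same bit in P_i and garbles P_{i+1}. Decrypting the received ciphertext:
P[1]: E(K, 0x7A) = 0x8A; 0x6F ⊕ 0x8A = 0xE5.
P[2]: E(K, 0x6F) = 0xDB; 0x9D ⊕ 0xDB = 0x46.
P[3]: E(K, 0x9D) = 0xF4; 0x52 ⊕ 0xF4 = 0xA6.
P[4]: E(K, 0x52) = 0x08; 0x97 ⊕ 0x08 = 0x9F.
P[5]: E(K, 0x97) = 0x54; 0x19 ⊕ 0x54 = 0x4D.
Blocks that differ from the original plaintext: P[2], P[3].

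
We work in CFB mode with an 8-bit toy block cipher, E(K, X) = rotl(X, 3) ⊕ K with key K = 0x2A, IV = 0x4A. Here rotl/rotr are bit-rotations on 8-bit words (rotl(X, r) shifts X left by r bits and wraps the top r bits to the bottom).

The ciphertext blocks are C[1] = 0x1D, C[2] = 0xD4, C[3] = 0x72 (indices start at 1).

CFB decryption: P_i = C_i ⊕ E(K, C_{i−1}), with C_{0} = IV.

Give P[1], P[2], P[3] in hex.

P[1]: E(K, 0x4A) = 0x78; 0x1D ⊕ 0x78 = 0x65.
P[2]: E(K, 0x1D) = 0xC2; 0xD4 ⊕ 0xC2 = 0x16.
P[3]: E(K, 0xD4) = 0x8C; 0x72 ⊕ 0x8C = 0xFE.

P[1] = 0x65, P[2] = 0x16, P[3] = 0xFE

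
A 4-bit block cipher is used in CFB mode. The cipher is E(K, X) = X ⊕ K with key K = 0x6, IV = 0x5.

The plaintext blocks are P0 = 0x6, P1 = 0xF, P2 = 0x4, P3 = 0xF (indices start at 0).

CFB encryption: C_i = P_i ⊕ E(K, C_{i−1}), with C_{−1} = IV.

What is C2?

C2 = 0xE

C0: E(K, 0x5) = 0x3; 0x6 ⊕ 0x3 = 0x5.
C1: E(K, 0x5) = 0x3; 0xF ⊕ 0x3 = 0xC.
C2: E(K, 0xC) = 0xA; 0x4 ⊕ 0xA = 0xE.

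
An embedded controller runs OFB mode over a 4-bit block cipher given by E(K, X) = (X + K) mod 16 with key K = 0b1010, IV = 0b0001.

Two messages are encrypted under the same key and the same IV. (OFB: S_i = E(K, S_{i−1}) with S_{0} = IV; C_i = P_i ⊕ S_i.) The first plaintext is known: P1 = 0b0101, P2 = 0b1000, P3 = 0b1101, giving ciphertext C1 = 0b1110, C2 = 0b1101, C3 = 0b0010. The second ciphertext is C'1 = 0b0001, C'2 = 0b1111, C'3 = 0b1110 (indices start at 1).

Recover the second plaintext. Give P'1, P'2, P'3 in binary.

In OFB with a reused IV, both messages share the same keystream S_i, so C_i ⊕ C'_i = P_i ⊕ P'_i and thus P'_i = P_i ⊕ C_i ⊕ C'_i.
P'1: 0b0101 ⊕ 0b1110 ⊕ 0b0001 = 0b1010.
P'2: 0b1000 ⊕ 0b1101 ⊕ 0b1111 = 0b1010.
P'3: 0b1101 ⊕ 0b0010 ⊕ 0b1110 = 0b0001.

P'1 = 0b1010, P'2 = 0b1010, P'3 = 0b0001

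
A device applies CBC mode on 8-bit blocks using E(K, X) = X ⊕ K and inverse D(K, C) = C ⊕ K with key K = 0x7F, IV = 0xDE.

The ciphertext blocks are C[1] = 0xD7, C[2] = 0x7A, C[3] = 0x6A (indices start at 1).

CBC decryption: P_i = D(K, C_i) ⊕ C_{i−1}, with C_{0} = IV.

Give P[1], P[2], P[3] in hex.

P[1] = 0x76, P[2] = 0xD2, P[3] = 0x6F

P[1]: D(K, 0xD7) = 0xA8; 0xA8 ⊕ 0xDE = 0x76.
P[2]: D(K, 0x7A) = 0x05; 0x05 ⊕ 0xD7 = 0xD2.
P[3]: D(K, 0x6A) = 0x15; 0x15 ⊕ 0x7A = 0x6F.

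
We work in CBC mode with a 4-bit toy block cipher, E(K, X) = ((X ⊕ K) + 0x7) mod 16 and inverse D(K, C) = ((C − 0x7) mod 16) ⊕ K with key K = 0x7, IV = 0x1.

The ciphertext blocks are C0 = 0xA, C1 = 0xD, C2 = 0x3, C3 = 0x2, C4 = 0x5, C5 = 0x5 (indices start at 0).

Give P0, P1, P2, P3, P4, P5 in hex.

P0 = 0x5, P1 = 0xB, P2 = 0x6, P3 = 0xF, P4 = 0xB, P5 = 0xC

CBC decryption: P_i = D(K, C_i) ⊕ C_{i−1}, with C_{−1} = IV.
P0: D(K, 0xA) = 0x4; 0x4 ⊕ 0x1 = 0x5.
P1: D(K, 0xD) = 0x1; 0x1 ⊕ 0xA = 0xB.
P2: D(K, 0x3) = 0xB; 0xB ⊕ 0xD = 0x6.
P3: D(K, 0x2) = 0xC; 0xC ⊕ 0x3 = 0xF.
P4: D(K, 0x5) = 0x9; 0x9 ⊕ 0x2 = 0xB.
P5: D(K, 0x5) = 0x9; 0x9 ⊕ 0x5 = 0xC.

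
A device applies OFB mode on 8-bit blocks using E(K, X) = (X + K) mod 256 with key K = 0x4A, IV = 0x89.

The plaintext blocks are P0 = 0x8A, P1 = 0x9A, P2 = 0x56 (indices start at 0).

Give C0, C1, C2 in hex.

C0 = 0x59, C1 = 0x87, C2 = 0x31

OFB encryption: S_i = E(K, S_{i−1}) with S_{−1} = IV; C_i = P_i ⊕ S_i.
C0: S = E(K, 0x89) = 0xD3; 0x8A ⊕ 0xD3 = 0x59.
C1: S = E(K, 0xD3) = 0x1D; 0x9A ⊕ 0x1D = 0x87.
C2: S = E(K, 0x1D) = 0x67; 0x56 ⊕ 0x67 = 0x31.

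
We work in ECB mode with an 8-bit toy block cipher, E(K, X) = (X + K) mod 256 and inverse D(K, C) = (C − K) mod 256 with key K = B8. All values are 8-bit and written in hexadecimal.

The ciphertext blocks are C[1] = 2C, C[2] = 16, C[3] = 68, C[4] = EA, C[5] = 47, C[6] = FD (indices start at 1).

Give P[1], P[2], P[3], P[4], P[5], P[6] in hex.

ECB decryption: P_i = D(K, C_i).
P[1]: D(K, 2C) = 74.
P[2]: D(K, 16) = 5E.
P[3]: D(K, 68) = B0.
P[4]: D(K, EA) = 32.
P[5]: D(K, 47) = 8F.
P[6]: D(K, FD) = 45.

P[1] = 74, P[2] = 5E, P[3] = B0, P[4] = 32, P[5] = 8F, P[6] = 45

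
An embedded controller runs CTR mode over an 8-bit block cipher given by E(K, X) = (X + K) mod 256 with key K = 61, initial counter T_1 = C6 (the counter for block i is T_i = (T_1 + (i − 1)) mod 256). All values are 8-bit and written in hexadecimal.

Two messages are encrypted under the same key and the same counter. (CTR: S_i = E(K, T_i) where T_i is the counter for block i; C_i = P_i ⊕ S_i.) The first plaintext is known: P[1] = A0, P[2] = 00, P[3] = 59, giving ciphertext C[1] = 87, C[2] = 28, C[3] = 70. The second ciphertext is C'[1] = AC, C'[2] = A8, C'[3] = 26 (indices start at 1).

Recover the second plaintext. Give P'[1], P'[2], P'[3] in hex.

P'[1] = 8B, P'[2] = 80, P'[3] = 0F

In CTR with a reused counter, both messages share the same keystream S_i, so C_i ⊕ C'_i = P_i ⊕ P'_i and thus P'_i = P_i ⊕ C_i ⊕ C'_i.
P'[1]: A0 ⊕ 87 ⊕ AC = 8B.
P'[2]: 00 ⊕ 28 ⊕ A8 = 80.
P'[3]: 59 ⊕ 70 ⊕ 26 = 0F.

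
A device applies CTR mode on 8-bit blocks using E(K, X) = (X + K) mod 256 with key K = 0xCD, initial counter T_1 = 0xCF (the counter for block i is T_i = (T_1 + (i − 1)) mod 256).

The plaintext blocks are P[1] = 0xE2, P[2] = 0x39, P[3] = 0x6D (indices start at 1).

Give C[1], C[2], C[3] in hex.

CTR encryption: S_i = E(K, T_i) where T_i is the counter for block i; C_i = P_i ⊕ S_i.
C[1]: T = 0xCF, S = E(K, T) = 0x9C; 0xE2 ⊕ 0x9C = 0x7E.
C[2]: T = 0xD0, S = E(K, T) = 0x9D; 0x39 ⊕ 0x9D = 0xA4.
C[3]: T = 0xD1, S = E(K, T) = 0x9E; 0x6D ⊕ 0x9E = 0xF3.

C[1] = 0x7E, C[2] = 0xA4, C[3] = 0xF3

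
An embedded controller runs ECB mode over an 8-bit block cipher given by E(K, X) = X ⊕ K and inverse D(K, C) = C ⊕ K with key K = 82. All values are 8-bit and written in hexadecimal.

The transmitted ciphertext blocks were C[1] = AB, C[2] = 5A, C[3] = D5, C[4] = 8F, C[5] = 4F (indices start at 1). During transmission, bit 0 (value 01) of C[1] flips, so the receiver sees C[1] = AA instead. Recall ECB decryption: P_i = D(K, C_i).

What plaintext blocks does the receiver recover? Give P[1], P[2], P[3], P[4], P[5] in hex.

Only C[1] changed, to AA. In ECB, a change in C_i affects only P_i. Decrypting the received ciphertext:
P[1]: D(K, AA) = 28.
P[2]: D(K, 5A) = D8.
P[3]: D(K, D5) = 57.
P[4]: D(K, 8F) = 0D.
P[5]: D(K, 4F) = CD.
Blocks that differ from the original plaintext: P[1].

P[1] = 28, P[2] = D8, P[3] = 57, P[4] = 0D, P[5] = CD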